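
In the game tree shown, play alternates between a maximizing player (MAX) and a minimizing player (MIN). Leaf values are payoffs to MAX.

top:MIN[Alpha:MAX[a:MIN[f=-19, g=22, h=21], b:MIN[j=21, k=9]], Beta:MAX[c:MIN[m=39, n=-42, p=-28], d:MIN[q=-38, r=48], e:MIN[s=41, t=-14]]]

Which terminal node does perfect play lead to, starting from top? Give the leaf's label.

a (MIN): min(-19, 22, 21) = -19
b (MIN): min(21, 9) = 9
Alpha (MAX): max(-19, 9) = 9
c (MIN): min(39, -42, -28) = -42
d (MIN): min(-38, 48) = -38
e (MIN): min(41, -14) = -14
Beta (MAX): max(-42, -38, -14) = -14
top (MIN): min(9, -14) = -14
At top, MIN picks Beta (lowest: -14).
At Beta, MAX picks e (highest: -14).
At e, MIN picks t (lowest: -14).
Terminal value -14.

t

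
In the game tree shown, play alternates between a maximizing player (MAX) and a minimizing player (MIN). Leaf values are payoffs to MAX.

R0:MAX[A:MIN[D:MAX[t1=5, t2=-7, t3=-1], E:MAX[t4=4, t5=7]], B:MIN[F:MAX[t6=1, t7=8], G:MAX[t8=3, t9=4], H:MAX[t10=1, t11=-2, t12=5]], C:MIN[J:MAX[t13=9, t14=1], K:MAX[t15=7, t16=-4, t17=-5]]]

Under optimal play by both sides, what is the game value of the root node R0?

D (MAX): max(5, -7, -1) = 5
E (MAX): max(4, 7) = 7
A (MIN): min(5, 7) = 5
F (MAX): max(1, 8) = 8
G (MAX): max(3, 4) = 4
H (MAX): max(1, -2, 5) = 5
B (MIN): min(8, 4, 5) = 4
J (MAX): max(9, 1) = 9
K (MAX): max(7, -4, -5) = 7
C (MIN): min(9, 7) = 7
R0 (MAX): max(5, 4, 7) = 7

7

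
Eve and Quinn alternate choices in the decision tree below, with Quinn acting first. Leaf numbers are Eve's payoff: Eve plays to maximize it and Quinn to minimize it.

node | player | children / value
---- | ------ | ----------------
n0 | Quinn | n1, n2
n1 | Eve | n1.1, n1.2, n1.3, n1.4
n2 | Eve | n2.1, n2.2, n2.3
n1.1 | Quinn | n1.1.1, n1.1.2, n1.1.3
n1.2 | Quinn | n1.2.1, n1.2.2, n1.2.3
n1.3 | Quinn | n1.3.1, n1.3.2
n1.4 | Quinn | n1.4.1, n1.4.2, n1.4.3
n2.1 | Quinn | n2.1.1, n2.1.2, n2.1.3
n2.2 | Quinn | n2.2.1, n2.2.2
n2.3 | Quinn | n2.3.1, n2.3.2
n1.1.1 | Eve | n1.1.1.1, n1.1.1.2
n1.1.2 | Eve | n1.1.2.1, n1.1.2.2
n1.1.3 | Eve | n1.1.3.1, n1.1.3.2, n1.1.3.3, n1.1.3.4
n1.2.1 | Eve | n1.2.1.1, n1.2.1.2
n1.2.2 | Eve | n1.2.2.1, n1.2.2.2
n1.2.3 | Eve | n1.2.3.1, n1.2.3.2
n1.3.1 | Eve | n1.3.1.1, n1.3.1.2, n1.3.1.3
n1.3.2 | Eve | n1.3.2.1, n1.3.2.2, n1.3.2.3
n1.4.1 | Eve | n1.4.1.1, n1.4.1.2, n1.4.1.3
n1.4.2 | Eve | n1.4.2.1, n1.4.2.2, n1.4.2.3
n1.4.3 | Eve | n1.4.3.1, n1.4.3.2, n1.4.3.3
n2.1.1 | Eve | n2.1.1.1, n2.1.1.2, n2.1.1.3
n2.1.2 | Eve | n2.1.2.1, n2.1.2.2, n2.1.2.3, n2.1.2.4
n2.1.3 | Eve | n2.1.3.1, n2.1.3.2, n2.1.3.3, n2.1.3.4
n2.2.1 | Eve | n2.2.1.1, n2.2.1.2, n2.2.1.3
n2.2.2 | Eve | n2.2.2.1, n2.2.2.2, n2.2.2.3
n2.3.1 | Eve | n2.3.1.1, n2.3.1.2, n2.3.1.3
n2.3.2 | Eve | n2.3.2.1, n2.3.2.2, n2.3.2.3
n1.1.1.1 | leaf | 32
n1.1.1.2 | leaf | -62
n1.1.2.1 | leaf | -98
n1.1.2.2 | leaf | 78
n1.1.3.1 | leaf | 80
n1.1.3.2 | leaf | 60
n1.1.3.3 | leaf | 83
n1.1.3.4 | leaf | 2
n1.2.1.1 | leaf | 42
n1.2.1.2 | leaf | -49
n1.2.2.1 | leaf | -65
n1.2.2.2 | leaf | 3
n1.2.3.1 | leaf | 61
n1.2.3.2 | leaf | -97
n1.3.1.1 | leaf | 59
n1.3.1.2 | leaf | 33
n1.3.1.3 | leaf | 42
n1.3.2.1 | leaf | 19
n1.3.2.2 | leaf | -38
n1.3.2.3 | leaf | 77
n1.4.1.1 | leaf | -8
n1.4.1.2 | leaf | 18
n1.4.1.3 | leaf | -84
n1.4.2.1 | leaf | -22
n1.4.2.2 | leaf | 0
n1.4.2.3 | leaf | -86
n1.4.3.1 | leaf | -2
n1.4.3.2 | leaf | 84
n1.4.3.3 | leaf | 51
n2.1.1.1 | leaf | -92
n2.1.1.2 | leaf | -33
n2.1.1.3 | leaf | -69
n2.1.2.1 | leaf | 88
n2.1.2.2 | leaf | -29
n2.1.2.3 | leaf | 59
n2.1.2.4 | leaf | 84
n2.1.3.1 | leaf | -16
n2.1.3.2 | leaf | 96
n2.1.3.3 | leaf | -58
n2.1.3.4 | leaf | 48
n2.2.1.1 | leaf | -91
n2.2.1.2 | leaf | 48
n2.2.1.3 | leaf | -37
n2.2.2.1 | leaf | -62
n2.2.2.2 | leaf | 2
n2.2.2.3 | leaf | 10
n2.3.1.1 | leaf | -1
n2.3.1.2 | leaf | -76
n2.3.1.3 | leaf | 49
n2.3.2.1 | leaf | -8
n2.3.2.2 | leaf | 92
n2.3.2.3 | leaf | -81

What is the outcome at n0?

49

n1.1.1 (Eve): max(32, -62) = 32
n1.1.2 (Eve): max(-98, 78) = 78
n1.1.3 (Eve): max(80, 60, 83, 2) = 83
n1.1 (Quinn): min(32, 78, 83) = 32
n1.2.1 (Eve): max(42, -49) = 42
n1.2.2 (Eve): max(-65, 3) = 3
n1.2.3 (Eve): max(61, -97) = 61
n1.2 (Quinn): min(42, 3, 61) = 3
n1.3.1 (Eve): max(59, 33, 42) = 59
n1.3.2 (Eve): max(19, -38, 77) = 77
n1.3 (Quinn): min(59, 77) = 59
n1.4.1 (Eve): max(-8, 18, -84) = 18
n1.4.2 (Eve): max(-22, 0, -86) = 0
n1.4.3 (Eve): max(-2, 84, 51) = 84
n1.4 (Quinn): min(18, 0, 84) = 0
n1 (Eve): max(32, 3, 59, 0) = 59
n2.1.1 (Eve): max(-92, -33, -69) = -33
n2.1.2 (Eve): max(88, -29, 59, 84) = 88
n2.1.3 (Eve): max(-16, 96, -58, 48) = 96
n2.1 (Quinn): min(-33, 88, 96) = -33
n2.2.1 (Eve): max(-91, 48, -37) = 48
n2.2.2 (Eve): max(-62, 2, 10) = 10
n2.2 (Quinn): min(48, 10) = 10
n2.3.1 (Eve): max(-1, -76, 49) = 49
n2.3.2 (Eve): max(-8, 92, -81) = 92
n2.3 (Quinn): min(49, 92) = 49
n2 (Eve): max(-33, 10, 49) = 49
n0 (Quinn): min(59, 49) = 49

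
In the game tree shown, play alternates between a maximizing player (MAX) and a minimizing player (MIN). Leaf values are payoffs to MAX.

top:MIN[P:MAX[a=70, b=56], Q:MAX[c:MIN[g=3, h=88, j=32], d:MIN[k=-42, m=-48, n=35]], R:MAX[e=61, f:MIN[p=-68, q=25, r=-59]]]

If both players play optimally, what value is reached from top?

P (MAX): max(70, 56) = 70
c (MIN): min(3, 88, 32) = 3
d (MIN): min(-42, -48, 35) = -48
Q (MAX): max(3, -48) = 3
f (MIN): min(-68, 25, -59) = -68
R (MAX): max(61, -68) = 61
top (MIN): min(70, 3, 61) = 3

3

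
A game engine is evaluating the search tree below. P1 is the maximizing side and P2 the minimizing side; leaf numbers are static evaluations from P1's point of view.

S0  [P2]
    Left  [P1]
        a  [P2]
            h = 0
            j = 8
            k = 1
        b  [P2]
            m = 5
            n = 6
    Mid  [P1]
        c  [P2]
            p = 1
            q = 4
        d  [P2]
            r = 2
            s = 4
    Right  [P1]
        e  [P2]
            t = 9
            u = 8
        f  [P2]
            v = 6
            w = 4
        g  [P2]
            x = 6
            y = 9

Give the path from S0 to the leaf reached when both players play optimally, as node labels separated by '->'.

a (P2): min(0, 8, 1) = 0
b (P2): min(5, 6) = 5
Left (P1): max(0, 5) = 5
c (P2): min(1, 4) = 1
d (P2): min(2, 4) = 2
Mid (P1): max(1, 2) = 2
e (P2): min(9, 8) = 8
f (P2): min(6, 4) = 4
g (P2): min(6, 9) = 6
Right (P1): max(8, 4, 6) = 8
S0 (P2): min(5, 2, 8) = 2
At S0, P2 picks Mid (lowest: 2).
At Mid, P1 picks d (highest: 2).
At d, P2 picks r (lowest: 2).
Terminal value 2.

S0 -> Mid -> d -> r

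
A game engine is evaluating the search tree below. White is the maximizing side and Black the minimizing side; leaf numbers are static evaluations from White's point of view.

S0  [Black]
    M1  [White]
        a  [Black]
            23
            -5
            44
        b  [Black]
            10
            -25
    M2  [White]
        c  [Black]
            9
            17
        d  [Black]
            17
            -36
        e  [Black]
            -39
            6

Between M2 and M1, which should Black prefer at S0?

c (Black): min(9, 17) = 9
d (Black): min(17, -36) = -36
e (Black): min(-39, 6) = -39
M2 (White): max(9, -36, -39) = 9
a (Black): min(23, -5, 44) = -5
b (Black): min(10, -25) = -25
M1 (White): max(-5, -25) = -5
Black prefers the lower value; M2=9, M1=-5. M1 is better since -5 < 9.

M1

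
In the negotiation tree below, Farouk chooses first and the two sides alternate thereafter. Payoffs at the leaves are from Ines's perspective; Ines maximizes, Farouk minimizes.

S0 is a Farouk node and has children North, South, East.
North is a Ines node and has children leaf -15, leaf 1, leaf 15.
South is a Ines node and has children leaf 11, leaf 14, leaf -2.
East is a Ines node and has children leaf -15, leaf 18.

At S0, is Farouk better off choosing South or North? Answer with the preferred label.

South

South (Ines): max(11, 14, -2) = 14
North (Ines): max(-15, 1, 15) = 15
Farouk prefers the lower value; South=14, North=15. South is better since 14 < 15.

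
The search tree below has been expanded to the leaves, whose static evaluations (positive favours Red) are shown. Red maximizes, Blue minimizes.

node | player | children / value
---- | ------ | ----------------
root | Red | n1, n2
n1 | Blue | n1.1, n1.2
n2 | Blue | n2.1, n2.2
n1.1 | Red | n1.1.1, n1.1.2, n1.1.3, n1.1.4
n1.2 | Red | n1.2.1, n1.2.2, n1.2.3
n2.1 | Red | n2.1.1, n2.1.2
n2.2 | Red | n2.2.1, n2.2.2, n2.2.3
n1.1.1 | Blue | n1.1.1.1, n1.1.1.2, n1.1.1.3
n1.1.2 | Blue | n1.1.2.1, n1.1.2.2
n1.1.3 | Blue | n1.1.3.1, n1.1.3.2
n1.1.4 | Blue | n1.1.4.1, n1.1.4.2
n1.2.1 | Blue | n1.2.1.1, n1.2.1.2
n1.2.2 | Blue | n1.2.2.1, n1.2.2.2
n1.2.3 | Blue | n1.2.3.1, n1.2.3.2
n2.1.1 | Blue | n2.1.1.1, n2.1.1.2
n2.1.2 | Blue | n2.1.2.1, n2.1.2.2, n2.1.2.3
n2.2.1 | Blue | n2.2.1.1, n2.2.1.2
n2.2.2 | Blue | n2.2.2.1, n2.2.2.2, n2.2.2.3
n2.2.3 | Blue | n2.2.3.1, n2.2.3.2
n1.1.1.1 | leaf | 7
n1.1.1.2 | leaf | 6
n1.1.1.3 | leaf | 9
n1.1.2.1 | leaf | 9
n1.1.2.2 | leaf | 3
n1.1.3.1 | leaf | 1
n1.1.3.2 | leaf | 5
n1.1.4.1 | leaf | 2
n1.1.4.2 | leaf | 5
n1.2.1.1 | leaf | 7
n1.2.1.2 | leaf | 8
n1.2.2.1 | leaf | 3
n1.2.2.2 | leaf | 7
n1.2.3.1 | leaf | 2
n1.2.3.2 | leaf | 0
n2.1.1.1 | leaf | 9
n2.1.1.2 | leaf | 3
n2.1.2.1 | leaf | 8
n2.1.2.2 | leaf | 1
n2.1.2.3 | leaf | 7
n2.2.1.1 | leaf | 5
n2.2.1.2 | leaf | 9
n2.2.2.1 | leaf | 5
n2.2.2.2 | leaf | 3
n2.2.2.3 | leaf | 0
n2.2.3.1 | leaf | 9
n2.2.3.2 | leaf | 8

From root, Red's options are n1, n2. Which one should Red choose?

n1.1.1 (Blue): min(7, 6, 9) = 6
n1.1.2 (Blue): min(9, 3) = 3
n1.1.3 (Blue): min(1, 5) = 1
n1.1.4 (Blue): min(2, 5) = 2
n1.1 (Red): max(6, 3, 1, 2) = 6
n1.2.1 (Blue): min(7, 8) = 7
n1.2.2 (Blue): min(3, 7) = 3
n1.2.3 (Blue): min(2, 0) = 0
n1.2 (Red): max(7, 3, 0) = 7
n1 (Blue): min(6, 7) = 6
n2.1.1 (Blue): min(9, 3) = 3
n2.1.2 (Blue): min(8, 1, 7) = 1
n2.1 (Red): max(3, 1) = 3
n2.2.1 (Blue): min(5, 9) = 5
n2.2.2 (Blue): min(5, 3, 0) = 0
n2.2.3 (Blue): min(9, 8) = 8
n2.2 (Red): max(5, 0, 8) = 8
n2 (Blue): min(3, 8) = 3
root (Red): max(6, 3) = 6
Red at root wants the highest of {n1=6, n2=3}, so chooses n1.

n1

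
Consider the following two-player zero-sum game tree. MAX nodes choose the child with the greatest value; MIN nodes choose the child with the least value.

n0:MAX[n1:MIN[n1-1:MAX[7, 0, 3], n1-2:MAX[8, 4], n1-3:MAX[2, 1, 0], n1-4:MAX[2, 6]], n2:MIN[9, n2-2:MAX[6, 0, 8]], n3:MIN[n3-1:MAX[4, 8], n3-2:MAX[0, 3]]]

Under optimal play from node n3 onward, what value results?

3

n3-1 (MAX): max(4, 8) = 8
n3-2 (MAX): max(0, 3) = 3
n3 (MIN): min(8, 3) = 3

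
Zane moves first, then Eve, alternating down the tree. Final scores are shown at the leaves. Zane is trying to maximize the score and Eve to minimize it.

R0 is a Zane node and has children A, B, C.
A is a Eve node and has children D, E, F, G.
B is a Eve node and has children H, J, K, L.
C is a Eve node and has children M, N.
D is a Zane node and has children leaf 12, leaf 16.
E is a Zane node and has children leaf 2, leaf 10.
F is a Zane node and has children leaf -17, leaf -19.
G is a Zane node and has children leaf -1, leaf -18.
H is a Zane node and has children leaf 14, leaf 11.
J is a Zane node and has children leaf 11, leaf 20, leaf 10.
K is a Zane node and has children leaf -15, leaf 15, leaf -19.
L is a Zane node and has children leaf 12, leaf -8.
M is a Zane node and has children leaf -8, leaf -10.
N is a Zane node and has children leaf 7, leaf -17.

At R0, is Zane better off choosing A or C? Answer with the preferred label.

C

D (Zane): max(12, 16) = 16
E (Zane): max(2, 10) = 10
F (Zane): max(-17, -19) = -17
G (Zane): max(-1, -18) = -1
A (Eve): min(16, 10, -17, -1) = -17
M (Zane): max(-8, -10) = -8
N (Zane): max(7, -17) = 7
C (Eve): min(-8, 7) = -8
Zane prefers the higher value; A=-17, C=-8. C is better since -8 > -17.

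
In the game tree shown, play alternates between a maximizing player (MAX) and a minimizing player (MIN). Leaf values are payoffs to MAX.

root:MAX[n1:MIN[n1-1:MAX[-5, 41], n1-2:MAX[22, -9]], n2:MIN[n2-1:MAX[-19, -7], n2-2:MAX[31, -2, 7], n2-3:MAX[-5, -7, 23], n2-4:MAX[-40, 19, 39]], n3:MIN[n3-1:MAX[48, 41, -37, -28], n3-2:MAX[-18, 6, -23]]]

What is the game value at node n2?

-7

n2-1 (MAX): max(-19, -7) = -7
n2-2 (MAX): max(31, -2, 7) = 31
n2-3 (MAX): max(-5, -7, 23) = 23
n2-4 (MAX): max(-40, 19, 39) = 39
n2 (MIN): min(-7, 31, 23, 39) = -7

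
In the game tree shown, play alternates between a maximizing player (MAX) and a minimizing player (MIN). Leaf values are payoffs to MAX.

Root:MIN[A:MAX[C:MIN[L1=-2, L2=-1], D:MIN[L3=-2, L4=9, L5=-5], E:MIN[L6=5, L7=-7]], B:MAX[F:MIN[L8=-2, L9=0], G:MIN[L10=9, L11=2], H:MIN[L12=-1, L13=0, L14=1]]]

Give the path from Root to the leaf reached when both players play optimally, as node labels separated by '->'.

Root -> A -> C -> L1

C (MIN): min(-2, -1) = -2
D (MIN): min(-2, 9, -5) = -5
E (MIN): min(5, -7) = -7
A (MAX): max(-2, -5, -7) = -2
F (MIN): min(-2, 0) = -2
G (MIN): min(9, 2) = 2
H (MIN): min(-1, 0, 1) = -1
B (MAX): max(-2, 2, -1) = 2
Root (MIN): min(-2, 2) = -2
At Root, MIN picks A (lowest: -2).
At A, MAX picks C (highest: -2).
At C, MIN picks L1 (lowest: -2).
Terminal value -2.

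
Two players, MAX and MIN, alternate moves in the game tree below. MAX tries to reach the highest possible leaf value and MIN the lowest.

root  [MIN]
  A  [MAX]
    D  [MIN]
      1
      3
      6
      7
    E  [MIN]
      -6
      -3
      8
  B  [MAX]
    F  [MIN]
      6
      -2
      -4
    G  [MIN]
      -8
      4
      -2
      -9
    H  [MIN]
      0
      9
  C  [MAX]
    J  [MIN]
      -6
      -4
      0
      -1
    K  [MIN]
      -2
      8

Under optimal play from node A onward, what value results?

1

D (MIN): min(1, 3, 6, 7) = 1
E (MIN): min(-6, -3, 8) = -6
A (MAX): max(1, -6) = 1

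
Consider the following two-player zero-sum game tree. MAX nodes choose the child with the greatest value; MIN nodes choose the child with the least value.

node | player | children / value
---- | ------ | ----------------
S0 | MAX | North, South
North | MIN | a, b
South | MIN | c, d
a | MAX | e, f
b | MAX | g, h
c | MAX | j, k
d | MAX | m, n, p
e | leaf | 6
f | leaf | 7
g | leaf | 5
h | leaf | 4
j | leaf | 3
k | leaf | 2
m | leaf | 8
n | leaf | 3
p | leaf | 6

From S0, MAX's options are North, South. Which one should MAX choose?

North

a (MAX): max(6, 7) = 7
b (MAX): max(5, 4) = 5
North (MIN): min(7, 5) = 5
c (MAX): max(3, 2) = 3
d (MAX): max(8, 3, 6) = 8
South (MIN): min(3, 8) = 3
S0 (MAX): max(5, 3) = 5
MAX at S0 wants the highest of {North=5, South=3}, so chooses North.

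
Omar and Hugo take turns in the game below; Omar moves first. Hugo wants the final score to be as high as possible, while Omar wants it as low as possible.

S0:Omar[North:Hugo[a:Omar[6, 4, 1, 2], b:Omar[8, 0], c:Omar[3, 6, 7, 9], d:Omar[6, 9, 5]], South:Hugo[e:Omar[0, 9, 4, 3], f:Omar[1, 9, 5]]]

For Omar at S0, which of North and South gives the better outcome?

South

a (Omar): min(6, 4, 1, 2) = 1
b (Omar): min(8, 0) = 0
c (Omar): min(3, 6, 7, 9) = 3
d (Omar): min(6, 9, 5) = 5
North (Hugo): max(1, 0, 3, 5) = 5
e (Omar): min(0, 9, 4, 3) = 0
f (Omar): min(1, 9, 5) = 1
South (Hugo): max(0, 1) = 1
Omar prefers the lower value; North=5, South=1. South is better since 1 < 5.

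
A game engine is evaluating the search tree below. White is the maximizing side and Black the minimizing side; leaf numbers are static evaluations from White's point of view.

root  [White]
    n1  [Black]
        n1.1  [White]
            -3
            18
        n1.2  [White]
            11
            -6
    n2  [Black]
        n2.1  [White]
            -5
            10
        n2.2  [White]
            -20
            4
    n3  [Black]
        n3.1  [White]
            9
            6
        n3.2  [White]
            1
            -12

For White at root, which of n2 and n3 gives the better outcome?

n2.1 (White): max(-5, 10) = 10
n2.2 (White): max(-20, 4) = 4
n2 (Black): min(10, 4) = 4
n3.1 (White): max(9, 6) = 9
n3.2 (White): max(1, -12) = 1
n3 (Black): min(9, 1) = 1
White prefers the higher value; n2=4, n3=1. n2 is better since 4 > 1.

n2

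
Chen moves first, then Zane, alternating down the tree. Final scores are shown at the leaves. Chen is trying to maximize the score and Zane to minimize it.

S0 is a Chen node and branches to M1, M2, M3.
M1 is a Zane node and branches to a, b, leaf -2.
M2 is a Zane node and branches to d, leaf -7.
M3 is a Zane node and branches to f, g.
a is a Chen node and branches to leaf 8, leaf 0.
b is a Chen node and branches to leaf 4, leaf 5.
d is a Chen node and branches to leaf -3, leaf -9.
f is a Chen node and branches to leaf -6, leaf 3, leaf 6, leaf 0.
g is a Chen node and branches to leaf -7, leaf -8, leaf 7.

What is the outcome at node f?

f (Chen): max(-6, 3, 6, 0) = 6

6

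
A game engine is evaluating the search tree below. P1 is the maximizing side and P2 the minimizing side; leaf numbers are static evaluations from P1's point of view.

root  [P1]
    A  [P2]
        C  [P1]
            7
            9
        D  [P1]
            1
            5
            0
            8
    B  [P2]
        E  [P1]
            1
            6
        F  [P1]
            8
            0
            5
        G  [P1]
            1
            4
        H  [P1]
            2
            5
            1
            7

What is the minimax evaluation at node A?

C (P1): max(7, 9) = 9
D (P1): max(1, 5, 0, 8) = 8
A (P2): min(9, 8) = 8

8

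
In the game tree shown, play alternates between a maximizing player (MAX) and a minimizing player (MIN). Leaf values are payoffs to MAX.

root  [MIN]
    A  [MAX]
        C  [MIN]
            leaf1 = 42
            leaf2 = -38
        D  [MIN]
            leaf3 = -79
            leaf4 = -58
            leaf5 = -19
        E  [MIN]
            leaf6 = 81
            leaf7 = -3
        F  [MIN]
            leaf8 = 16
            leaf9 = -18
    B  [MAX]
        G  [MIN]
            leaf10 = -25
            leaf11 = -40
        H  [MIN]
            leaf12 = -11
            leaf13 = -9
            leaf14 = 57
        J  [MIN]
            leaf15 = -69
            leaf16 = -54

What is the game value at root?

C (MIN): min(42, -38) = -38
D (MIN): min(-79, -58, -19) = -79
E (MIN): min(81, -3) = -3
F (MIN): min(16, -18) = -18
A (MAX): max(-38, -79, -3, -18) = -3
G (MIN): min(-25, -40) = -40
H (MIN): min(-11, -9, 57) = -11
J (MIN): min(-69, -54) = -69
B (MAX): max(-40, -11, -69) = -11
root (MIN): min(-3, -11) = -11

-11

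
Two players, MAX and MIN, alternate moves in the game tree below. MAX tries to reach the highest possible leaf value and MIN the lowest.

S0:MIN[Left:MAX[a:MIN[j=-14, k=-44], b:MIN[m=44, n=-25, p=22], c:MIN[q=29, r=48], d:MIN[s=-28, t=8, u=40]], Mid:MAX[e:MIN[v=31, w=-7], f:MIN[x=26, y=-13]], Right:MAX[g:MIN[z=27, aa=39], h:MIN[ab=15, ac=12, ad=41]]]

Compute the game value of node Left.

a (MIN): min(-14, -44) = -44
b (MIN): min(44, -25, 22) = -25
c (MIN): min(29, 48) = 29
d (MIN): min(-28, 8, 40) = -28
Left (MAX): max(-44, -25, 29, -28) = 29

29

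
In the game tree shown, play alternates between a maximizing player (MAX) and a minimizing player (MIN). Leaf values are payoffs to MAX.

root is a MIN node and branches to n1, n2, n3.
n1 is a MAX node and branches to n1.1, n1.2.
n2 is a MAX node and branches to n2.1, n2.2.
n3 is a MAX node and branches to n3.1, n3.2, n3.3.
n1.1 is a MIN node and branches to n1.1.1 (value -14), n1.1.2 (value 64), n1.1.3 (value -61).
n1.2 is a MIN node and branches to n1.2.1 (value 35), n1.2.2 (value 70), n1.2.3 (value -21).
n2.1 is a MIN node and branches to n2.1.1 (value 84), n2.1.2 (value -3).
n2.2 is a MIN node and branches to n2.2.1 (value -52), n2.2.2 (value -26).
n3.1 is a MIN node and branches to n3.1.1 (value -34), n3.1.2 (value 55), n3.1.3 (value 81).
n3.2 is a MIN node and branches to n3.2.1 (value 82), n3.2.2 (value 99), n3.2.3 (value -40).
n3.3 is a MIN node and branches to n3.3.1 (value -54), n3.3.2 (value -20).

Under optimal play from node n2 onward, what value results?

n2.1 (MIN): min(84, -3) = -3
n2.2 (MIN): min(-52, -26) = -52
n2 (MAX): max(-3, -52) = -3

-3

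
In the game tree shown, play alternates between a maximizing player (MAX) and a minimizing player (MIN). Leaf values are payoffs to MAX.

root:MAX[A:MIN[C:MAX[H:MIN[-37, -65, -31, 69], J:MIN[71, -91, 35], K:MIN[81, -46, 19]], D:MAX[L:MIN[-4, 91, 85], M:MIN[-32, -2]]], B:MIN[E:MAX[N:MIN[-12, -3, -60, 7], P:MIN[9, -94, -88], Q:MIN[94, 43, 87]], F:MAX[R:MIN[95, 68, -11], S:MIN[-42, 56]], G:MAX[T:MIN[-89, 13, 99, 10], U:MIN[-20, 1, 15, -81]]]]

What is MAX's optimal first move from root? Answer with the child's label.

A

H (MIN): min(-37, -65, -31, 69) = -65
J (MIN): min(71, -91, 35) = -91
K (MIN): min(81, -46, 19) = -46
C (MAX): max(-65, -91, -46) = -46
L (MIN): min(-4, 91, 85) = -4
M (MIN): min(-32, -2) = -32
D (MAX): max(-4, -32) = -4
A (MIN): min(-46, -4) = -46
N (MIN): min(-12, -3, -60, 7) = -60
P (MIN): min(9, -94, -88) = -94
Q (MIN): min(94, 43, 87) = 43
E (MAX): max(-60, -94, 43) = 43
R (MIN): min(95, 68, -11) = -11
S (MIN): min(-42, 56) = -42
F (MAX): max(-11, -42) = -11
T (MIN): min(-89, 13, 99, 10) = -89
U (MIN): min(-20, 1, 15, -81) = -81
G (MAX): max(-89, -81) = -81
B (MIN): min(43, -11, -81) = -81
root (MAX): max(-46, -81) = -46
MAX at root wants the highest of {A=-46, B=-81}, so chooses A.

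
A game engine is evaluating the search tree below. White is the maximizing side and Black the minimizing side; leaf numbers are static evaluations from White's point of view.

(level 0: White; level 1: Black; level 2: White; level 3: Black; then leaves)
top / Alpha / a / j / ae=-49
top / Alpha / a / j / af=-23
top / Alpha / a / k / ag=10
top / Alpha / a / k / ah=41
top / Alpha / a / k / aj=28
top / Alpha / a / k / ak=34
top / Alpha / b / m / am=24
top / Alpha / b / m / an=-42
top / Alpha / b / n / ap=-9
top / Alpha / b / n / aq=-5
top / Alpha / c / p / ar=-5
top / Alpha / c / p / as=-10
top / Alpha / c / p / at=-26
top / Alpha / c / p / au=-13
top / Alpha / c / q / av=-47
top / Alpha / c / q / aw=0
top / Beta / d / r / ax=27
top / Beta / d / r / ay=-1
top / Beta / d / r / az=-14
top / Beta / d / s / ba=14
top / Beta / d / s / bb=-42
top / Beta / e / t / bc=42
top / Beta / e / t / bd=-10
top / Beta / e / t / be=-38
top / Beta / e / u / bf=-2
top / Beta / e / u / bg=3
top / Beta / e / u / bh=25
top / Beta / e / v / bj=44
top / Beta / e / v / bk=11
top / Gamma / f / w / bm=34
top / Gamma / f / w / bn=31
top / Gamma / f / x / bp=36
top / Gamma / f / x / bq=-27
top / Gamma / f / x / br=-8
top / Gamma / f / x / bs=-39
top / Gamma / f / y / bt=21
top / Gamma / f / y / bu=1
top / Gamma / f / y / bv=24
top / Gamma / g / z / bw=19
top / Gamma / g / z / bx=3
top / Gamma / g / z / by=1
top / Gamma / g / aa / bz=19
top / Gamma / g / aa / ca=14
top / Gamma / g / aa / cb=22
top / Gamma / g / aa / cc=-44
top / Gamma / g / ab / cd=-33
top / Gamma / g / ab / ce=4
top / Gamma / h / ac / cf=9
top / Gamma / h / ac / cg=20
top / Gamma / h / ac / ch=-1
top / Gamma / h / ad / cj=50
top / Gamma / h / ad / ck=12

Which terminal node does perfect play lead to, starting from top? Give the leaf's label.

by

j (Black): min(-49, -23) = -49
k (Black): min(10, 41, 28, 34) = 10
a (White): max(-49, 10) = 10
m (Black): min(24, -42) = -42
n (Black): min(-9, -5) = -9
b (White): max(-42, -9) = -9
p (Black): min(-5, -10, -26, -13) = -26
q (Black): min(-47, 0) = -47
c (White): max(-26, -47) = -26
Alpha (Black): min(10, -9, -26) = -26
r (Black): min(27, -1, -14) = -14
s (Black): min(14, -42) = -42
d (White): max(-14, -42) = -14
t (Black): min(42, -10, -38) = -38
u (Black): min(-2, 3, 25) = -2
v (Black): min(44, 11) = 11
e (White): max(-38, -2, 11) = 11
Beta (Black): min(-14, 11) = -14
w (Black): min(34, 31) = 31
x (Black): min(36, -27, -8, -39) = -39
y (Black): min(21, 1, 24) = 1
f (White): max(31, -39, 1) = 31
z (Black): min(19, 3, 1) = 1
aa (Black): min(19, 14, 22, -44) = -44
ab (Black): min(-33, 4) = -33
g (White): max(1, -44, -33) = 1
ac (Black): min(9, 20, -1) = -1
ad (Black): min(50, 12) = 12
h (White): max(-1, 12) = 12
Gamma (Black): min(31, 1, 12) = 1
top (White): max(-26, -14, 1) = 1
At top, White picks Gamma (highest: 1).
At Gamma, Black picks g (lowest: 1).
At g, White picks z (highest: 1).
At z, Black picks by (lowest: 1).
Terminal value 1.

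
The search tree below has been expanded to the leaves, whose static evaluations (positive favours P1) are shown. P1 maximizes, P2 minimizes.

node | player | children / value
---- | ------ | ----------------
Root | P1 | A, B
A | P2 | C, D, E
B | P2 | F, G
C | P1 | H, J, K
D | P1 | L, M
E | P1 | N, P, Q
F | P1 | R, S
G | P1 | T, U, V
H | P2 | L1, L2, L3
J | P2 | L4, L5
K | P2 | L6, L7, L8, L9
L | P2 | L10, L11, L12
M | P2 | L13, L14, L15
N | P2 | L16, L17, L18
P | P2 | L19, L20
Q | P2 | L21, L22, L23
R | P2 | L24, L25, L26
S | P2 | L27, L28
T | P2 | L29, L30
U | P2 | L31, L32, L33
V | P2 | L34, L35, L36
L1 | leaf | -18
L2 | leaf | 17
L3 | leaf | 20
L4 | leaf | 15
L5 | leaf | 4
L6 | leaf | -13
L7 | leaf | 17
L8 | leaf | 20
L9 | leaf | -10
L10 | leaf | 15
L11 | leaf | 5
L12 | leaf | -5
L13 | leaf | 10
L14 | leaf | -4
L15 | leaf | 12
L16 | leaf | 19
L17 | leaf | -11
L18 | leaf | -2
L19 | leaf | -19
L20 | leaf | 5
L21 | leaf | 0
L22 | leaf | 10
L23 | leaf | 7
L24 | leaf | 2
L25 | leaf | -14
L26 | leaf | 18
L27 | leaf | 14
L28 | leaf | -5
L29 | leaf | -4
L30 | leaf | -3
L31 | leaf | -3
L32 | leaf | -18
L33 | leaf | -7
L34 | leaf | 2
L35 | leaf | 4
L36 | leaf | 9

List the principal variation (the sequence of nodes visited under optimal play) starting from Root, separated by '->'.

H (P2): min(-18, 17, 20) = -18
J (P2): min(15, 4) = 4
K (P2): min(-13, 17, 20, -10) = -13
C (P1): max(-18, 4, -13) = 4
L (P2): min(15, 5, -5) = -5
M (P2): min(10, -4, 12) = -4
D (P1): max(-5, -4) = -4
N (P2): min(19, -11, -2) = -11
P (P2): min(-19, 5) = -19
Q (P2): min(0, 10, 7) = 0
E (P1): max(-11, -19, 0) = 0
A (P2): min(4, -4, 0) = -4
R (P2): min(2, -14, 18) = -14
S (P2): min(14, -5) = -5
F (P1): max(-14, -5) = -5
T (P2): min(-4, -3) = -4
U (P2): min(-3, -18, -7) = -18
V (P2): min(2, 4, 9) = 2
G (P1): max(-4, -18, 2) = 2
B (P2): min(-5, 2) = -5
Root (P1): max(-4, -5) = -4
At Root, P1 picks A (highest: -4).
At A, P2 picks D (lowest: -4).
At D, P1 picks M (highest: -4).
At M, P2 picks L14 (lowest: -4).
Terminal value -4.

Root -> A -> D -> M -> L14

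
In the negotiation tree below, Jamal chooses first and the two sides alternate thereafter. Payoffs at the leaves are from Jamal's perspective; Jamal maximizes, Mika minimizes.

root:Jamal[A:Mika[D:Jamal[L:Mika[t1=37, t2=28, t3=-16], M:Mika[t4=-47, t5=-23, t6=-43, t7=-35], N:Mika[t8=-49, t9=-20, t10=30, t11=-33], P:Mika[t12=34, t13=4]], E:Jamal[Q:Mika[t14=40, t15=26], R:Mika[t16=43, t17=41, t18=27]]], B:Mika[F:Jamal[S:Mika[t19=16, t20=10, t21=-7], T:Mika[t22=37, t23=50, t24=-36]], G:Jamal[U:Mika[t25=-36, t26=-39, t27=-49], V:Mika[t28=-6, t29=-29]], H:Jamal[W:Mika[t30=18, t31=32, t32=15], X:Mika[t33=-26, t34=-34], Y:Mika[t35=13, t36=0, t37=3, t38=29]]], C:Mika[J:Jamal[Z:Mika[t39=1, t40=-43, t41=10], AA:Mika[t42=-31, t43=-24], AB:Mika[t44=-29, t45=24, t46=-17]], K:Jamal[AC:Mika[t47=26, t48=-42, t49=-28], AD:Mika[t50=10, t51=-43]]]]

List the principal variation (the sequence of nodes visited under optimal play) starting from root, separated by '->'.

root -> A -> D -> P -> t13

L (Mika): min(37, 28, -16) = -16
M (Mika): min(-47, -23, -43, -35) = -47
N (Mika): min(-49, -20, 30, -33) = -49
P (Mika): min(34, 4) = 4
D (Jamal): max(-16, -47, -49, 4) = 4
Q (Mika): min(40, 26) = 26
R (Mika): min(43, 41, 27) = 27
E (Jamal): max(26, 27) = 27
A (Mika): min(4, 27) = 4
S (Mika): min(16, 10, -7) = -7
T (Mika): min(37, 50, -36) = -36
F (Jamal): max(-7, -36) = -7
U (Mika): min(-36, -39, -49) = -49
V (Mika): min(-6, -29) = -29
G (Jamal): max(-49, -29) = -29
W (Mika): min(18, 32, 15) = 15
X (Mika): min(-26, -34) = -34
Y (Mika): min(13, 0, 3, 29) = 0
H (Jamal): max(15, -34, 0) = 15
B (Mika): min(-7, -29, 15) = -29
Z (Mika): min(1, -43, 10) = -43
AA (Mika): min(-31, -24) = -31
AB (Mika): min(-29, 24, -17) = -29
J (Jamal): max(-43, -31, -29) = -29
AC (Mika): min(26, -42, -28) = -42
AD (Mika): min(10, -43) = -43
K (Jamal): max(-42, -43) = -42
C (Mika): min(-29, -42) = -42
root (Jamal): max(4, -29, -42) = 4
At root, Jamal picks A (highest: 4).
At A, Mika picks D (lowest: 4).
At D, Jamal picks P (highest: 4).
At P, Mika picks t13 (lowest: 4).
Terminal value 4.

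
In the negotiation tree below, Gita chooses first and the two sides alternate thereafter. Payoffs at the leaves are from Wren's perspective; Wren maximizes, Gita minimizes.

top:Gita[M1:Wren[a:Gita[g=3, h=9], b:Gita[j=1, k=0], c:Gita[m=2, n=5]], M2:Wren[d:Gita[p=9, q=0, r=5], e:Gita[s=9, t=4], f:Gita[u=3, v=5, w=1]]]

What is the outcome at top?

a (Gita): min(3, 9) = 3
b (Gita): min(1, 0) = 0
c (Gita): min(2, 5) = 2
M1 (Wren): max(3, 0, 2) = 3
d (Gita): min(9, 0, 5) = 0
e (Gita): min(9, 4) = 4
f (Gita): min(3, 5, 1) = 1
M2 (Wren): max(0, 4, 1) = 4
top (Gita): min(3, 4) = 3

3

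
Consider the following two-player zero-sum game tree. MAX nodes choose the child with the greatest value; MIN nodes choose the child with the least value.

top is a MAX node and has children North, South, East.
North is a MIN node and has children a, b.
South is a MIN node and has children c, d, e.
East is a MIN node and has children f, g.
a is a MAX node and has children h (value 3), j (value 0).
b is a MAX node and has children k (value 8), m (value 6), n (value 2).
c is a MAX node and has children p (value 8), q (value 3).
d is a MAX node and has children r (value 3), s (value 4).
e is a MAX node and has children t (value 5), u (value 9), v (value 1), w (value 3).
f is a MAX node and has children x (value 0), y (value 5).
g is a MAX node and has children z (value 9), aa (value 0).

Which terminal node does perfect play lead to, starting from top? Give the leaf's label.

a (MAX): max(3, 0) = 3
b (MAX): max(8, 6, 2) = 8
North (MIN): min(3, 8) = 3
c (MAX): max(8, 3) = 8
d (MAX): max(3, 4) = 4
e (MAX): max(5, 9, 1, 3) = 9
South (MIN): min(8, 4, 9) = 4
f (MAX): max(0, 5) = 5
g (MAX): max(9, 0) = 9
East (MIN): min(5, 9) = 5
top (MAX): max(3, 4, 5) = 5
At top, MAX picks East (highest: 5).
At East, MIN picks f (lowest: 5).
At f, MAX picks y (highest: 5).
Terminal value 5.

y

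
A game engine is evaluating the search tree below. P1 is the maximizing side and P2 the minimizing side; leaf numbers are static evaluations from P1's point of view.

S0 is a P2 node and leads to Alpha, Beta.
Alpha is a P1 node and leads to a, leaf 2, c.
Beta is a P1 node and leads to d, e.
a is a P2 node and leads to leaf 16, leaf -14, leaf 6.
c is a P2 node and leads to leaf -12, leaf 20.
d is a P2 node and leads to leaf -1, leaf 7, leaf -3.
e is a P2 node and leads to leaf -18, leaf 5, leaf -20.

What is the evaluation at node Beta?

d (P2): min(-1, 7, -3) = -3
e (P2): min(-18, 5, -20) = -20
Beta (P1): max(-3, -20) = -3

-3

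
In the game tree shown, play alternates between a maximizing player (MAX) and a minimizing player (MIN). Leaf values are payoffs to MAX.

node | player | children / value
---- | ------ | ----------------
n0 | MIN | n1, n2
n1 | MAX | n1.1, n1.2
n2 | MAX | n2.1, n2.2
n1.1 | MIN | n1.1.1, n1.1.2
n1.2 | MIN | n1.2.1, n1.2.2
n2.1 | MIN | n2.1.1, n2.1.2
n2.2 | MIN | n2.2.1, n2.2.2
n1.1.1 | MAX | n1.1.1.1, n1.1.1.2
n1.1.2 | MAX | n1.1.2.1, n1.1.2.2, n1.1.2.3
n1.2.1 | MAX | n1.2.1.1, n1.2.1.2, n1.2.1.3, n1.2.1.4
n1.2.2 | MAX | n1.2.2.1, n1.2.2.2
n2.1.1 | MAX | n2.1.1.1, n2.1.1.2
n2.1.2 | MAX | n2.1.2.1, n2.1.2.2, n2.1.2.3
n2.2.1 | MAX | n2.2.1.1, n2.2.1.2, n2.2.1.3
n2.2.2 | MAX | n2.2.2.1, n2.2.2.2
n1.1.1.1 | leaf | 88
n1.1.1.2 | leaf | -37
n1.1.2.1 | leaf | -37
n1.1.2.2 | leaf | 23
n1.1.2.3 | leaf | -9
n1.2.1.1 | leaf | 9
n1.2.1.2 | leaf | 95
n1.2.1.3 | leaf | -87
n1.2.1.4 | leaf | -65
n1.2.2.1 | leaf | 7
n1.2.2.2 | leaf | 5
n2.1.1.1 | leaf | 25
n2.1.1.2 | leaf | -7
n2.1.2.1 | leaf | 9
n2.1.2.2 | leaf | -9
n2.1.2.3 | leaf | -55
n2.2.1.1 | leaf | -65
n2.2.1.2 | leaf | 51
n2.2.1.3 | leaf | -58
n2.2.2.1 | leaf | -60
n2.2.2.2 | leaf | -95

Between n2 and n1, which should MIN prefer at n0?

n2

n2.1.1 (MAX): max(25, -7) = 25
n2.1.2 (MAX): max(9, -9, -55) = 9
n2.1 (MIN): min(25, 9) = 9
n2.2.1 (MAX): max(-65, 51, -58) = 51
n2.2.2 (MAX): max(-60, -95) = -60
n2.2 (MIN): min(51, -60) = -60
n2 (MAX): max(9, -60) = 9
n1.1.1 (MAX): max(88, -37) = 88
n1.1.2 (MAX): max(-37, 23, -9) = 23
n1.1 (MIN): min(88, 23) = 23
n1.2.1 (MAX): max(9, 95, -87, -65) = 95
n1.2.2 (MAX): max(7, 5) = 7
n1.2 (MIN): min(95, 7) = 7
n1 (MAX): max(23, 7) = 23
MIN prefers the lower value; n2=9, n1=23. n2 is better since 9 < 23.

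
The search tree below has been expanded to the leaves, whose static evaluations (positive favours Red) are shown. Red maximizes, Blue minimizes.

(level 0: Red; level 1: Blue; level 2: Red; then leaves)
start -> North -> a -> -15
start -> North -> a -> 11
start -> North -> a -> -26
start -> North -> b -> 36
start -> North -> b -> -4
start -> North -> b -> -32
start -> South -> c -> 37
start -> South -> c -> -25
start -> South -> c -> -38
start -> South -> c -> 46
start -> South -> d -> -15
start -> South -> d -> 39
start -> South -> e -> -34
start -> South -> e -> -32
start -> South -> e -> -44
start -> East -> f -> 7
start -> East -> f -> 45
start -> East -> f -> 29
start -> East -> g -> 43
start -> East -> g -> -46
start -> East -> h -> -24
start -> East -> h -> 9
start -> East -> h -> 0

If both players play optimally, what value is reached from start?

a (Red): max(-15, 11, -26) = 11
b (Red): max(36, -4, -32) = 36
North (Blue): min(11, 36) = 11
c (Red): max(37, -25, -38, 46) = 46
d (Red): max(-15, 39) = 39
e (Red): max(-34, -32, -44) = -32
South (Blue): min(46, 39, -32) = -32
f (Red): max(7, 45, 29) = 45
g (Red): max(43, -46) = 43
h (Red): max(-24, 9, 0) = 9
East (Blue): min(45, 43, 9) = 9
start (Red): max(11, -32, 9) = 11

11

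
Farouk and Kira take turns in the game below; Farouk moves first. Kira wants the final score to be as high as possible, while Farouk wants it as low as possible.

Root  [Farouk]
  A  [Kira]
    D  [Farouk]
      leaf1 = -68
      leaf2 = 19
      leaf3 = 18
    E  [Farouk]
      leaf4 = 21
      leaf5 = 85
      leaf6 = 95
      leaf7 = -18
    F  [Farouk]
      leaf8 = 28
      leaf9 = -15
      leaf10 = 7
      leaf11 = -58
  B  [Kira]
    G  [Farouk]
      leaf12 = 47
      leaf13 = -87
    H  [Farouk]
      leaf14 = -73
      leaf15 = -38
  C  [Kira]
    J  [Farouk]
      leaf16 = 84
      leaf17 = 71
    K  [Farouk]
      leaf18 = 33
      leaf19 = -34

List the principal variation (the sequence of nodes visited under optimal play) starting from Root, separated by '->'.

D (Farouk): min(-68, 19, 18) = -68
E (Farouk): min(21, 85, 95, -18) = -18
F (Farouk): min(28, -15, 7, -58) = -58
A (Kira): max(-68, -18, -58) = -18
G (Farouk): min(47, -87) = -87
H (Farouk): min(-73, -38) = -73
B (Kira): max(-87, -73) = -73
J (Farouk): min(84, 71) = 71
K (Farouk): min(33, -34) = -34
C (Kira): max(71, -34) = 71
Root (Farouk): min(-18, -73, 71) = -73
At Root, Farouk picks B (lowest: -73).
At B, Kira picks H (highest: -73).
At H, Farouk picks leaf14 (lowest: -73).
Terminal value -73.

Root -> B -> H -> leaf14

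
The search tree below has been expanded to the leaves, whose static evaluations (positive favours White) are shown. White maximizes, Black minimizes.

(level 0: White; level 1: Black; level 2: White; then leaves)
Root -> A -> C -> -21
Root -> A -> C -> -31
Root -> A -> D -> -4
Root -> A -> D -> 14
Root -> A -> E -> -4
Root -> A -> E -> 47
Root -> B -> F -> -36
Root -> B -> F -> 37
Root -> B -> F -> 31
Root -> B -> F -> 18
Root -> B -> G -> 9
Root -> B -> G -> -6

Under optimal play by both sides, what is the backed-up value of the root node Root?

9

C (White): max(-21, -31) = -21
D (White): max(-4, 14) = 14
E (White): max(-4, 47) = 47
A (Black): min(-21, 14, 47) = -21
F (White): max(-36, 37, 31, 18) = 37
G (White): max(9, -6) = 9
B (Black): min(37, 9) = 9
Root (White): max(-21, 9) = 9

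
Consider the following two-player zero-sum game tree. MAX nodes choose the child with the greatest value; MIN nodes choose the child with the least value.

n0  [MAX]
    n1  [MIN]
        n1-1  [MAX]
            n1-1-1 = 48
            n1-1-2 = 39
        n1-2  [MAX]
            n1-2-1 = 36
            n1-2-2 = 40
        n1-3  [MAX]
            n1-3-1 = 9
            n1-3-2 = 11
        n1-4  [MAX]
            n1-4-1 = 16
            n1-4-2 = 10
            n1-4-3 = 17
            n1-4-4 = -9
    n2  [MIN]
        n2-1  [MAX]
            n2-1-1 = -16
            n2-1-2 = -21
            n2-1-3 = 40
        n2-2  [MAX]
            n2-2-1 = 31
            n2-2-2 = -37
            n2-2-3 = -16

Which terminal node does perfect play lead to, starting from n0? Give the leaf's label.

n1-1 (MAX): max(48, 39) = 48
n1-2 (MAX): max(36, 40) = 40
n1-3 (MAX): max(9, 11) = 11
n1-4 (MAX): max(16, 10, 17, -9) = 17
n1 (MIN): min(48, 40, 11, 17) = 11
n2-1 (MAX): max(-16, -21, 40) = 40
n2-2 (MAX): max(31, -37, -16) = 31
n2 (MIN): min(40, 31) = 31
n0 (MAX): max(11, 31) = 31
At n0, MAX picks n2 (highest: 31).
At n2, MIN picks n2-2 (lowest: 31).
At n2-2, MAX picks n2-2-1 (highest: 31).
Terminal value 31.

n2-2-1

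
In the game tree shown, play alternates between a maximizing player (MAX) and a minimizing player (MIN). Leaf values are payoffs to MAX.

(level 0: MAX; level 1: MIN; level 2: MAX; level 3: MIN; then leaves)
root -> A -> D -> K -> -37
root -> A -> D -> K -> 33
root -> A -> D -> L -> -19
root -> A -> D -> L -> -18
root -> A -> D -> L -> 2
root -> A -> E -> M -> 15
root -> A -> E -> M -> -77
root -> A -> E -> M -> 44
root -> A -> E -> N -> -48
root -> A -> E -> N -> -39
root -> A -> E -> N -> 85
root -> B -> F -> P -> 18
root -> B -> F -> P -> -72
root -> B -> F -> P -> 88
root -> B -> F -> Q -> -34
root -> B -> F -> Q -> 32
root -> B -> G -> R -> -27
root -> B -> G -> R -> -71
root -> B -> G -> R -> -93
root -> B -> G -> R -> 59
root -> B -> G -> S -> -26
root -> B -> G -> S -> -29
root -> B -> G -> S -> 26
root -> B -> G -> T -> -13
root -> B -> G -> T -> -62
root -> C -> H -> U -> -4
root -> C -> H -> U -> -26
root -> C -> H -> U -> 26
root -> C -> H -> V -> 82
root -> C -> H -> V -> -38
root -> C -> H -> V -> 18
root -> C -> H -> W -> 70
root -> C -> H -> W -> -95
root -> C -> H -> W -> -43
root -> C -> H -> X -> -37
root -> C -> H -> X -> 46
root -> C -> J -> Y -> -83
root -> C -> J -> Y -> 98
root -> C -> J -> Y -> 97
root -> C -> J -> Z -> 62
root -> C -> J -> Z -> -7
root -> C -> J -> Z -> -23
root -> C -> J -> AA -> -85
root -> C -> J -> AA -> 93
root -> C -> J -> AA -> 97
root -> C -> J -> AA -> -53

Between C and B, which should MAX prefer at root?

C

U (MIN): min(-4, -26, 26) = -26
V (MIN): min(82, -38, 18) = -38
W (MIN): min(70, -95, -43) = -95
X (MIN): min(-37, 46) = -37
H (MAX): max(-26, -38, -95, -37) = -26
Y (MIN): min(-83, 98, 97) = -83
Z (MIN): min(62, -7, -23) = -23
AA (MIN): min(-85, 93, 97, -53) = -85
J (MAX): max(-83, -23, -85) = -23
C (MIN): min(-26, -23) = -26
P (MIN): min(18, -72, 88) = -72
Q (MIN): min(-34, 32) = -34
F (MAX): max(-72, -34) = -34
R (MIN): min(-27, -71, -93, 59) = -93
S (MIN): min(-26, -29, 26) = -29
T (MIN): min(-13, -62) = -62
G (MAX): max(-93, -29, -62) = -29
B (MIN): min(-34, -29) = -34
MAX prefers the higher value; C=-26, B=-34. C is better since -26 > -34.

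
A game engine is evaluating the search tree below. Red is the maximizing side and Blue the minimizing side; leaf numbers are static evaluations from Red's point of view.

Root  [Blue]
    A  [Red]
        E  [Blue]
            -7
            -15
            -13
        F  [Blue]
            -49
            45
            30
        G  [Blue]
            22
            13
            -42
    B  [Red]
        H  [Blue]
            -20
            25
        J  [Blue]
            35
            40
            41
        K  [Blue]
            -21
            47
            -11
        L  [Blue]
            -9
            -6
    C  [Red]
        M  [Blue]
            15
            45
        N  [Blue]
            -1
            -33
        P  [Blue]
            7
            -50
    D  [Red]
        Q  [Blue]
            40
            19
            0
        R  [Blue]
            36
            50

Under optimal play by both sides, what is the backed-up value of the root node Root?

-15

E (Blue): min(-7, -15, -13) = -15
F (Blue): min(-49, 45, 30) = -49
G (Blue): min(22, 13, -42) = -42
A (Red): max(-15, -49, -42) = -15
H (Blue): min(-20, 25) = -20
J (Blue): min(35, 40, 41) = 35
K (Blue): min(-21, 47, -11) = -21
L (Blue): min(-9, -6) = -9
B (Red): max(-20, 35, -21, -9) = 35
M (Blue): min(15, 45) = 15
N (Blue): min(-1, -33) = -33
P (Blue): min(7, -50) = -50
C (Red): max(15, -33, -50) = 15
Q (Blue): min(40, 19, 0) = 0
R (Blue): min(36, 50) = 36
D (Red): max(0, 36) = 36
Root (Blue): min(-15, 35, 15, 36) = -15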